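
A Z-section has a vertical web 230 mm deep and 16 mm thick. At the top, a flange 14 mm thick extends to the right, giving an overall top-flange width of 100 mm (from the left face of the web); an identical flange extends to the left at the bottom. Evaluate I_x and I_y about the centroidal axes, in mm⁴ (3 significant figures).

Decompose the section into non-overlapping parts with the origin at the bottom-left of its bounding rectangle.
Web: 16 × 230, A = 3 680 mm², y = 115 mm, Ī = 16 222 667 mm⁴.
Top flange (beyond web): 84 × 14, A = 1 176 mm², y = 223 mm, Ī = 19 208 mm⁴.
Bottom flange (beyond web): 84 × 14, A = 1 176 mm², y = 7 mm, Ī = 19 208 mm⁴.
Centroid: ȳ = ΣA·y / ΣA = 115 mm.
Transfer each piece to the centroidal x-axis using Ī + A·d² with d = y − 115:
  web: d = 0 mm → contributes +16 222 667 mm⁴
  top flange (beyond web): d = 108 mm → contributes +13 736 072 mm⁴
  bottom flange (beyond web): d = -108 mm → contributes +13 736 072 mm⁴
Total I = 43 694 811 mm⁴.
For the y-axis: x̄ = 92 mm.
Repeating about the centroidal y-axis gives I_y = 7 341 483 mm⁴.

I_x ≈ 4.37 × 10⁷ mm⁴, I_y ≈ 7.34 × 10⁶ mm⁴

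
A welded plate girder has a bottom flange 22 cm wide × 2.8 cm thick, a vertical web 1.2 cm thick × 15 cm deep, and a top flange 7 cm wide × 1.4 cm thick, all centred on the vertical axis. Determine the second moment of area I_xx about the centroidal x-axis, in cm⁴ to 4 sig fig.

I_xx ≈ 3469 cm⁴

Decompose the section into non-overlapping parts with the origin at the bottom-left of its bounding rectangle.
Bottom plate: 22 × 2.8, A = 61.6 cm², y = 1.4 cm, Ī = 40.2453 cm⁴.
Web plate: 1.2 × 15, A = 18 cm², y = 10.3 cm, Ī = 337.5 cm⁴.
Top plate: 7 × 1.4, A = 9.8 cm², y = 18.5 cm, Ī = 1.60067 cm⁴.
Centroid: ȳ = ΣA·y / ΣA = 5.06644 cm.
Transfer each piece to the centroidal x-axis using Ī + A·d² with d = y − 5.06644:
  bottom plate: d = -3.66644 cm → contributes +868.322 cm⁴
  web plate: d = 5.23356 cm → contributes +830.522 cm⁴
  top plate: d = 13.4336 cm → contributes +1770.11 cm⁴
Total I = 3468.96 cm⁴.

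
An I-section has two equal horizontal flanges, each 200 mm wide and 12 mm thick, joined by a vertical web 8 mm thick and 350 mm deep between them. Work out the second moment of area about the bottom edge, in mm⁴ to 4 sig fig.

Split into non-overlapping primitives; take the origin at the lower-left of the bounding box.
Bottom flange: 200 × 12, A = 2 400 mm², y = 6 mm, Ī = 28 800 mm⁴.
Web: 8 × 350, A = 2 800 mm², y = 187 mm, Ī = 28 583 333 mm⁴.
Top flange: 200 × 12, A = 2 400 mm², y = 368 mm, Ī = 28 800 mm⁴.
Transfer each piece to the bottom edge using Ī + A·d² with d = y − 0:
  bottom flange: d = 6 mm → contributes +115 200 mm⁴
  web: d = 187 mm → contributes +126 496 533 mm⁴
  top flange: d = 368 mm → contributes +325 046 400 mm⁴
Total I = 451 658 133 mm⁴.

I_base ≈ 4.517 × 10⁸ mm⁴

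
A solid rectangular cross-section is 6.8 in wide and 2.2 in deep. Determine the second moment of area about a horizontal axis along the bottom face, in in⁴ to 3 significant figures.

The section: 6.8 × 2.2, A = 14.96 in², y = 1.1 in, Ī = 6.0339 in⁴.
Transfer it to a horizontal axis along the bottom face using Ī + A·d² with d = y − 0:
  the section: d = 1.1 in → contributes +24.135 in⁴
Total I = 24.135 in⁴.

I_base ≈ 24.1 in⁴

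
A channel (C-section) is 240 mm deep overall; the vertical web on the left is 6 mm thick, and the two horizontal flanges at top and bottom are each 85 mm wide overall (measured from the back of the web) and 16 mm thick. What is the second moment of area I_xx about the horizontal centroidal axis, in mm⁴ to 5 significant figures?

I_xx ≈ 3.8677 × 10⁷ mm⁴

Break the section into simple shapes (no overlaps), measuring from the bottom-left corner of the bounding box.
Web: 6 × 240, A = 1 440 mm², y = 120 mm, Ī = 6 912 000 mm⁴.
Top flange (beyond web): 79 × 16, A = 1 264 mm², y = 232 mm, Ī = 26965.33 mm⁴.
Bottom flange (beyond web): 79 × 16, A = 1 264 mm², y = 8 mm, Ī = 26965.33 mm⁴.
By symmetry the centroid is at mid-height, ȳ = 120 mm.
Transfer each piece to the horizontal centroidal axis using Ī + A·d² with d = y − 120:
  web: d = 0 mm → contributes +6 912 000 mm⁴
  top flange (beyond web): d = 112 mm → contributes +15 882 581 mm⁴
  bottom flange (beyond web): d = -112 mm → contributes +15 882 581 mm⁴
Total I = 38 677 163 mm⁴.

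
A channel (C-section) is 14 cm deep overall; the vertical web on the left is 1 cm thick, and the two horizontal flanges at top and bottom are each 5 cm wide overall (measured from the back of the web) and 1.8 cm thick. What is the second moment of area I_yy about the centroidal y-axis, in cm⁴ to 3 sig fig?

Decompose the section into non-overlapping parts with the origin at the bottom-left of its bounding rectangle.
Web: 1 × 14, A = 14 cm², x = 0.5 cm, Ī = 1.1667 cm⁴.
Top flange (beyond web): 4 × 1.8, A = 7.2 cm², x = 3 cm, Ī = 9.6 cm⁴.
Bottom flange (beyond web): 4 × 1.8, A = 7.2 cm², x = 3 cm, Ī = 9.6 cm⁴.
Centroid: x̄ = ΣA·x / ΣA = 1.7676 cm.
Transfer each piece to the centroidal y-axis using Ī + A·d² with d = x − 1.7676:
  web: d = -1.2676 cm → contributes +23.662 cm⁴
  top flange (beyond web): d = 1.2324 cm → contributes +20.535 cm⁴
  bottom flange (beyond web): d = 1.2324 cm → contributes +20.535 cm⁴
Total I = 64.733 cm⁴.

I_yy ≈ 64.7 cm⁴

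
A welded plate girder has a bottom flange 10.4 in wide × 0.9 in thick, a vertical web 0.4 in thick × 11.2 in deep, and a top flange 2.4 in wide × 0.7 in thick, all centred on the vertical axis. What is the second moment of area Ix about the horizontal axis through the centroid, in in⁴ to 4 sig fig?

Ix ≈ 309.5 in⁴

Break the section into simple shapes (no overlaps), measuring from the bottom-left corner of the bounding box.
Bottom plate: 10.4 × 0.9, A = 9.36 in², y = 0.45 in, Ī = 0.6318 in⁴.
Web plate: 0.4 × 11.2, A = 4.48 in², y = 6.5 in, Ī = 46.8309 in⁴.
Top plate: 2.4 × 0.7, A = 1.68 in², y = 12.45 in, Ī = 0.0686 in⁴.
Centroid: ȳ = ΣA·y / ΣA = 3.49536 in.
Transfer each piece to the horizontal axis through the centroid using Ī + A·d² with d = y − 3.49536:
  bottom plate: d = -3.04536 in → contributes +87.4385 in⁴
  web plate: d = 3.00464 in → contributes +87.2757 in⁴
  top plate: d = 8.95464 in → contributes +134.78 in⁴
Total I = 309.495 in⁴.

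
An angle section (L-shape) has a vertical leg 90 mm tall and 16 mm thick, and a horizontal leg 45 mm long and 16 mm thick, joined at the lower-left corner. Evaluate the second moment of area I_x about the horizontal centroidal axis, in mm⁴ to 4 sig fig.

Break the section into simple shapes (no overlaps), measuring from the bottom-left corner of the bounding box.
Vertical leg: 16 × 90, A = 1 440 mm², y = 45 mm, Ī = 972 000 mm⁴.
Horizontal leg (remainder): 29 × 16, A = 464 mm², y = 8 mm, Ī = 9898.67 mm⁴.
Centroid: ȳ = ΣA·y / ΣA = 35.9832 mm.
Transfer each piece to the horizontal centroidal axis using Ī + A·d² with d = y − 35.9832:
  vertical leg: d = 9.01681 mm → contributes +1 089 076 mm⁴
  horizontal leg (remainder): d = -27.9832 mm → contributes +373 238 mm⁴
Total I = 1 462 314 mm⁴.

I_x ≈ 1.462 × 10⁶ mm⁴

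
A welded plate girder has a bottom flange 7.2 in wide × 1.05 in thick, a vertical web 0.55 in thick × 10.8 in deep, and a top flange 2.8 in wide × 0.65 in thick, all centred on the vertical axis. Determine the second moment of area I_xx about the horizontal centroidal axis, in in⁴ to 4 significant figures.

Treat the section as a set of non-overlapping primitives; coordinates are from the bounding-box lower-left.
Bottom plate: 7.2 × 1.05, A = 7.56 in², y = 0.525 in, Ī = 0.694575 in⁴.
Web plate: 0.55 × 10.8, A = 5.94 in², y = 6.45 in, Ī = 57.7368 in⁴.
Top plate: 2.8 × 0.65, A = 1.82 in², y = 12.175 in, Ī = 0.0640792 in⁴.
Centroid: ȳ = ΣA·y / ΣA = 4.2063 in.
Transfer each piece to the horizontal centroidal axis using Ī + A·d² with d = y − 4.2063:
  bottom plate: d = -3.6813 in → contributes +103.147 in⁴
  web plate: d = 2.2437 in → contributes +87.6399 in⁴
  top plate: d = 7.9687 in → contributes +115.634 in⁴
Total I = 306.422 in⁴.

I_xx ≈ 306.4 in⁴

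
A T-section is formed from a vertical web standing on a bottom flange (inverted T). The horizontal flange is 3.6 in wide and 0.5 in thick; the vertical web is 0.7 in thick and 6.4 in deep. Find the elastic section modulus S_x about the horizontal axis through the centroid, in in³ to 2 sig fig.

Decompose the section into non-overlapping parts with the origin at the bottom-left of its bounding rectangle.
Flange: 3.6 × 0.5, A = 1.8 in², y = 0.25 in, Ī = 0.0375 in⁴.
Web: 0.7 × 6.4, A = 4.48 in², y = 3.7 in, Ī = 15.29 in⁴.
Centroid: ȳ = ΣA·y / ΣA = 2.711 in.
Transfer each piece to the horizontal axis through the centroid using Ī + A·d² with d = y − 2.711:
  flange: d = -2.461 in → contributes +10.94 in⁴
  web: d = 0.9889 in → contributes +19.67 in⁴
Total I = 30.61 in⁴.
Extreme fibre distance c = 4.189 in; S = I/c = 7.308 in³.

S_x ≈ 7.3 in³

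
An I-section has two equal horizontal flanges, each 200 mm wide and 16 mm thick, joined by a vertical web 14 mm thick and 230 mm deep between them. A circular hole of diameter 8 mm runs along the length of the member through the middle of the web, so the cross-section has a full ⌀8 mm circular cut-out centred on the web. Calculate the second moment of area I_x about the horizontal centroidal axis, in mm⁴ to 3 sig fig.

Split into non-overlapping primitives; take the origin at the lower-left of the bounding box.
Bottom flange: 200 × 16, A = 3 200 mm², y = 8 mm, Ī = 68 267 mm⁴.
Web: 14 × 230, A = 3 220 mm², y = 131 mm, Ī = 14 194 833 mm⁴.
Top flange: 200 × 16, A = 3 200 mm², y = 254 mm, Ī = 68 267 mm⁴.
Hole (subtracted): ⌀8, A = 50.265 mm², y = 131 mm, Ī = 201.06 mm⁴.
By symmetry the centroid is at mid-height, ȳ = 131 mm.
Transfer each piece to the horizontal centroidal axis using Ī + A·d² with d = y − 131:
  bottom flange: d = -123 mm → contributes +48 481 067 mm⁴
  web: d = 0 mm → contributes +14 194 833 mm⁴
  top flange: d = 123 mm → contributes +48 481 067 mm⁴
  hole: d = 0 mm → contributes −201.06 mm⁴
Total I = 111 156 766 mm⁴.

I_x ≈ 1.11 × 10⁸ mm⁴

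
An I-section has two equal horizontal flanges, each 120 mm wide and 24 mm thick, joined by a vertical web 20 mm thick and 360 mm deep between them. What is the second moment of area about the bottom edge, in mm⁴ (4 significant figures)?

I_base ≈ 8.297 × 10⁸ mm⁴

Break the section into simple shapes (no overlaps), measuring from the bottom-left corner of the bounding box.
Bottom flange: 120 × 24, A = 2 880 mm², y = 12 mm, Ī = 138 240 mm⁴.
Web: 20 × 360, A = 7 200 mm², y = 204 mm, Ī = 77 760 000 mm⁴.
Top flange: 120 × 24, A = 2 880 mm², y = 396 mm, Ī = 138 240 mm⁴.
Transfer each piece to the bottom edge using Ī + A·d² with d = y − 0:
  bottom flange: d = 12 mm → contributes +552 960 mm⁴
  web: d = 204 mm → contributes +377 395 200 mm⁴
  top flange: d = 396 mm → contributes +451 768 320 mm⁴
Total I = 829 716 480 mm⁴.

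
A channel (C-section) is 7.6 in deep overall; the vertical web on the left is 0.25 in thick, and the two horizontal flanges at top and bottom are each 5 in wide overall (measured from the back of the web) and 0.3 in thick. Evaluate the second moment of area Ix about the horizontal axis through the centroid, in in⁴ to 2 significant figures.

Ix ≈ 47 in⁴

Split into non-overlapping primitives; take the origin at the lower-left of the bounding box.
Web: 0.25 × 7.6, A = 1.9 in², y = 3.8 in, Ī = 9.145 in⁴.
Top flange (beyond web): 4.75 × 0.3, A = 1.425 in², y = 7.45 in, Ī = 0.01069 in⁴.
Bottom flange (beyond web): 4.75 × 0.3, A = 1.425 in², y = 0.15 in, Ī = 0.01069 in⁴.
By symmetry the centroid is at mid-height, ȳ = 3.8 in.
Transfer each piece to the horizontal axis through the centroid using Ī + A·d² with d = y − 3.8:
  web: d = 0 in → contributes +9.145 in⁴
  top flange (beyond web): d = 3.65 in → contributes +19 in⁴
  bottom flange (beyond web): d = -3.65 in → contributes +19 in⁴
Total I = 47.14 in⁴.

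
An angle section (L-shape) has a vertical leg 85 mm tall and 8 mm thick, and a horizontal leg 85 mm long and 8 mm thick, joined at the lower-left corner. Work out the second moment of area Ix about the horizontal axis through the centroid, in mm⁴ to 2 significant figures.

Ix ≈ 8.9 × 10⁵ mm⁴

Decompose the section into non-overlapping parts with the origin at the bottom-left of its bounding rectangle.
Vertical leg: 8 × 85, A = 680 mm², y = 42.5 mm, Ī = 409 417 mm⁴.
Horizontal leg (remainder): 77 × 8, A = 616 mm², y = 4 mm, Ī = 3 285 mm⁴.
Centroid: ȳ = ΣA·y / ΣA = 24.2 mm.
Transfer each piece to the horizontal axis through the centroid using Ī + A·d² with d = y − 24.2:
  vertical leg: d = 18.3 mm → contributes +637 127 mm⁴
  horizontal leg (remainder): d = -20.2 mm → contributes +254 653 mm⁴
Total I = 891 780 mm⁴.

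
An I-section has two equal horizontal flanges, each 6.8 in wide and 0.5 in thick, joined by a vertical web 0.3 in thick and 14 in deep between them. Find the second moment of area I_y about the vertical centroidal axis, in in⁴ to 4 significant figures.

Treat the section as a set of non-overlapping primitives; coordinates are from the bounding-box lower-left.
Bottom flange: 6.8 × 0.5, A = 3.4 in², x = 3.4 in, Ī = 13.1013 in⁴.
Web: 0.3 × 14, A = 4.2 in², x = 3.4 in, Ī = 0.0315 in⁴.
Top flange: 6.8 × 0.5, A = 3.4 in², x = 3.4 in, Ī = 13.1013 in⁴.
By symmetry the centroid is at mid-width, x̄ = 3.4 in.
All pieces are centred on the vertical centroidal axis, so I = ΣĪ = 26.2342 in⁴.

I_y ≈ 26.23 in⁴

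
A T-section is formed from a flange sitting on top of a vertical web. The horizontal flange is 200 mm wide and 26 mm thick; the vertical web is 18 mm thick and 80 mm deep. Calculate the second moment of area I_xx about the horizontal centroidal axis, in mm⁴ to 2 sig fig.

Treat the section as a set of non-overlapping primitives; coordinates are from the bounding-box lower-left.
Flange: 200 × 26, A = 5 200 mm², y = 93 mm, Ī = 292 933 mm⁴.
Web: 18 × 80, A = 1 440 mm², y = 40 mm, Ī = 768 000 mm⁴.
Centroid: ȳ = ΣA·y / ΣA = 81.51 mm.
Transfer each piece to the horizontal centroidal axis using Ī + A·d² with d = y − 81.51:
  flange: d = 11.49 mm → contributes +979 913 mm⁴
  web: d = -41.51 mm → contributes +3 248 760 mm⁴
Total I = 4 228 673 mm⁴.

I_xx ≈ 4.2 × 10⁶ mm⁴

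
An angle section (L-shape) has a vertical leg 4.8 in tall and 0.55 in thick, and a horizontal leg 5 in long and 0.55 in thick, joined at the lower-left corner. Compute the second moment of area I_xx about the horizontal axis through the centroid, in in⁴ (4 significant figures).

I_xx ≈ 10.87 in⁴

Decompose the section into non-overlapping parts with the origin at the bottom-left of its bounding rectangle.
Vertical leg: 0.55 × 4.8, A = 2.64 in², y = 2.4 in, Ī = 5.0688 in⁴.
Horizontal leg (remainder): 4.45 × 0.55, A = 2.4475 in², y = 0.275 in, Ī = 0.0616974 in⁴.
Centroid: ȳ = ΣA·y / ΣA = 1.3777 in.
Transfer each piece to the horizontal axis through the centroid using Ī + A·d² with d = y − 1.3777:
  vertical leg: d = 1.0223 in → contributes +7.82784 in⁴
  horizontal leg (remainder): d = -1.1027 in → contributes +3.03774 in⁴
Total I = 10.8656 in⁴.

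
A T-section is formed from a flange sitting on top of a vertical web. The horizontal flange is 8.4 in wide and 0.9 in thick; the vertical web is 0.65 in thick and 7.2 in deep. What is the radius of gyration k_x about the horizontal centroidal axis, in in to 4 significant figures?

k_x ≈ 2.359 in

Split into non-overlapping primitives; take the origin at the lower-left of the bounding box.
Flange: 8.4 × 0.9, A = 7.56 in², y = 7.65 in, Ī = 0.5103 in⁴.
Web: 0.65 × 7.2, A = 4.68 in², y = 3.6 in, Ī = 20.2176 in⁴.
Centroid: ȳ = ΣA·y / ΣA = 6.10147 in.
Transfer each piece to the horizontal centroidal axis using Ī + A·d² with d = y − 6.10147:
  flange: d = 1.54853 in → contributes +18.6388 in⁴
  web: d = -2.50147 in → contributes +49.502 in⁴
Total I = 68.1408 in⁴.
Radius of gyration: k = √(I/A) = √(68.1408 / 12.24) = 2.35946 in.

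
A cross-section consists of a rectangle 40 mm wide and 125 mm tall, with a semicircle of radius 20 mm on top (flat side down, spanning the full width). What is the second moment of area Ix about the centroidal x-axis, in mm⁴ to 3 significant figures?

Ix ≈ 9.34 × 10⁶ mm⁴

Break the section into simple shapes (no overlaps), measuring from the bottom-left corner of the bounding box.
Rectangular body: 40 × 125, A = 5 000 mm², y = 62.5 mm, Ī = 6 510 417 mm⁴.
Semicircular cap: semicircle r = 20, A = 628.32 mm², y = 133.49 mm, Ī = 17 561 mm⁴.
Centroid: ȳ = ΣA·y / ΣA = 70.425 mm.
Transfer each piece to the centroidal x-axis using Ī + A·d² with d = y − 70.425:
  rectangular body: d = -7.9248 mm → contributes +6 824 428 mm⁴
  semicircular cap: d = 63.063 mm → contributes +2 516 385 mm⁴
Total I = 9 340 813 mm⁴.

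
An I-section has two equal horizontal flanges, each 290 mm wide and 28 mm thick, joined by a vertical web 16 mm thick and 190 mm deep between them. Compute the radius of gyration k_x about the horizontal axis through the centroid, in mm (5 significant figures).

k_x ≈ 102.65 mm

Decompose the section into non-overlapping parts with the origin at the bottom-left of its bounding rectangle.
Bottom flange: 290 × 28, A = 8 120 mm², y = 14 mm, Ī = 530506.7 mm⁴.
Web: 16 × 190, A = 3 040 mm², y = 123 mm, Ī = 9 145 333 mm⁴.
Top flange: 290 × 28, A = 8 120 mm², y = 232 mm, Ī = 530506.7 mm⁴.
By symmetry the centroid is at mid-height, ȳ = 123 mm.
Transfer each piece to the horizontal axis through the centroid using Ī + A·d² with d = y − 123:
  bottom flange: d = -109 mm → contributes +97 004 227 mm⁴
  web: d = 0 mm → contributes +9 145 333 mm⁴
  top flange: d = 109 mm → contributes +97 004 227 mm⁴
Total I = 203 153 787 mm⁴.
Radius of gyration: k = √(I/A) = √(203 153 787 / 19 280) = 102.65 mm.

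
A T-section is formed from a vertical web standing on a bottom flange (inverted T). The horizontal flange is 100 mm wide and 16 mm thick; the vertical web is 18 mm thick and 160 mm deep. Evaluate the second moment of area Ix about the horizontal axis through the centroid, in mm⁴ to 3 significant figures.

Ix ≈ 1.41 × 10⁷ mm⁴

Treat the section as a set of non-overlapping primitives; coordinates are from the bounding-box lower-left.
Flange: 100 × 16, A = 1 600 mm², y = 8 mm, Ī = 34 133 mm⁴.
Web: 18 × 160, A = 2 880 mm², y = 96 mm, Ī = 6 144 000 mm⁴.
Centroid: ȳ = ΣA·y / ΣA = 64.571 mm.
Transfer each piece to the horizontal axis through the centroid using Ī + A·d² with d = y − 64.571:
  flange: d = -56.571 mm → contributes +5 154 656 mm⁴
  web: d = 31.429 mm → contributes +8 988 735 mm⁴
Total I = 14 143 390 mm⁴.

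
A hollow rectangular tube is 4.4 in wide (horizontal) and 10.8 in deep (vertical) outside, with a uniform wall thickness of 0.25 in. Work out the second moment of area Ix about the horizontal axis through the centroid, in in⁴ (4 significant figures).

Treat the section as a set of non-overlapping primitives; coordinates are from the bounding-box lower-left.
Outer rectangle: 4.4 × 10.8, A = 47.52 in², y = 5.4 in, Ī = 461.894 in⁴.
Inner void (subtracted): 3.9 × 10.3, A = 40.17 in², y = 5.4 in, Ī = 355.136 in⁴.
By symmetry the centroid is at mid-height, ȳ = 5.4 in.
All pieces are centred on the horizontal axis through the centroid, so I = ΣĪ (holes subtracted) = 106.758 in⁴.

Ix ≈ 106.8 in⁴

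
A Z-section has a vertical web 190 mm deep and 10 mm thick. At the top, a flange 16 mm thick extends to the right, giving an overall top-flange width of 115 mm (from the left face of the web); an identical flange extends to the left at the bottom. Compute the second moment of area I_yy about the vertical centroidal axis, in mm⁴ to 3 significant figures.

I_yy ≈ 1.42 × 10⁷ mm⁴

Decompose the section into non-overlapping parts with the origin at the bottom-left of its bounding rectangle.
Web: 10 × 190, A = 1 900 mm², x = 110 mm, Ī = 15 833 mm⁴.
Top flange (beyond web): 105 × 16, A = 1 680 mm², x = 167.5 mm, Ī = 1 543 500 mm⁴.
Bottom flange (beyond web): 105 × 16, A = 1 680 mm², x = 52.5 mm, Ī = 1 543 500 mm⁴.
Centroid: x̄ = ΣA·x / ΣA = 110 mm.
Transfer each piece to the vertical centroidal axis using Ī + A·d² with d = x − 110:
  web: d = 0 mm → contributes +15 833 mm⁴
  top flange (beyond web): d = 57.5 mm → contributes +7 098 000 mm⁴
  bottom flange (beyond web): d = -57.5 mm → contributes +7 098 000 mm⁴
Total I = 14 211 833 mm⁴.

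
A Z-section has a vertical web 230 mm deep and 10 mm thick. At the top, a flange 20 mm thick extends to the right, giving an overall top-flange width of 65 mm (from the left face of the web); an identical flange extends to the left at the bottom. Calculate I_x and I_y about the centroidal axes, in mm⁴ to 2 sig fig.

I_x ≈ 3.4 × 10⁷ mm⁴, I_y ≈ 2.9 × 10⁶ mm⁴

Break the section into simple shapes (no overlaps), measuring from the bottom-left corner of the bounding box.
Web: 10 × 230, A = 2 300 mm², y = 115 mm, Ī = 10 139 167 mm⁴.
Top flange (beyond web): 55 × 20, A = 1 100 mm², y = 220 mm, Ī = 36 667 mm⁴.
Bottom flange (beyond web): 55 × 20, A = 1 100 mm², y = 10 mm, Ī = 36 667 mm⁴.
Centroid: ȳ = ΣA·y / ΣA = 115 mm.
Transfer each piece to the centroidal x-axis using Ī + A·d² with d = y − 115:
  web: d = 0 mm → contributes +10 139 167 mm⁴
  top flange (beyond web): d = 105 mm → contributes +12 164 167 mm⁴
  bottom flange (beyond web): d = -105 mm → contributes +12 164 167 mm⁴
Total I = 34 467 500 mm⁴.
For the y-axis: x̄ = 60 mm.
Repeating about the centroidal y-axis gives I_y = 2 897 500 mm⁴.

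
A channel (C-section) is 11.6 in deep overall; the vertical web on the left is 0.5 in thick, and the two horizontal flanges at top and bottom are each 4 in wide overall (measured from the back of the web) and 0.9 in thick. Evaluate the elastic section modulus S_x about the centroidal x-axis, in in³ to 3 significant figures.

Treat the section as a set of non-overlapping primitives; coordinates are from the bounding-box lower-left.
Web: 0.5 × 11.6, A = 5.8 in², y = 5.8 in, Ī = 65.037 in⁴.
Top flange (beyond web): 3.5 × 0.9, A = 3.15 in², y = 11.15 in, Ī = 0.21263 in⁴.
Bottom flange (beyond web): 3.5 × 0.9, A = 3.15 in², y = 0.45 in, Ī = 0.21263 in⁴.
By symmetry the centroid is at mid-height, ȳ = 5.8 in.
Transfer each piece to the centroidal x-axis using Ī + A·d² with d = y − 5.8:
  web: d = 0 in → contributes +65.037 in⁴
  top flange (beyond web): d = 5.35 in → contributes +90.374 in⁴
  bottom flange (beyond web): d = -5.35 in → contributes +90.374 in⁴
Total I = 245.78 in⁴.
Extreme fibre distance c = 5.8 in; S = I/c = 42.377 in³.

S_x ≈ 42.4 in³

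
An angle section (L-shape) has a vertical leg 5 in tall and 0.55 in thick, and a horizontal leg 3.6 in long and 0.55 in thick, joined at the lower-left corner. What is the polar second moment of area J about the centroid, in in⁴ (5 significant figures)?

Split into non-overlapping primitives; take the origin at the lower-left of the bounding box.
Vertical leg: 0.55 × 5, A = 2.75 in², y = 2.5 in, Ī = 5.729167 in⁴.
Horizontal leg (remainder): 3.05 × 0.55, A = 1.6775 in², y = 0.275 in, Ī = 0.04228698 in⁴.
Centroid: ȳ = ΣA·y / ΣA = 1.656988 in.
Transfer each piece to the centroidal x-axis using Ī + A·d² with d = y − 1.656988:
  vertical leg: d = 0.8430124 in → contributes +7.683509 in⁴
  horizontal leg (remainder): d = -1.381988 in → contributes +3.246127 in⁴
Total I = 10.92964 in⁴.
For the y-axis: x̄ = 0.9569876 in.
Repeating about the centroidal y-axis gives I_y = 4.745573 in⁴.
Polar second moment: J = I_x + I_y = 15.67521 in⁴.

J ≈ 15.675 in⁴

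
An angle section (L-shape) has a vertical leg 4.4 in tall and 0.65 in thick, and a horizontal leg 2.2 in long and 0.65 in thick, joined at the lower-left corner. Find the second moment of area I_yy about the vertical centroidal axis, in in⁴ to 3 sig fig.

Split into non-overlapping primitives; take the origin at the lower-left of the bounding box.
Vertical leg: 0.65 × 4.4, A = 2.86 in², x = 0.325 in, Ī = 0.1007 in⁴.
Horizontal leg (remainder): 1.55 × 0.65, A = 1.0075 in², x = 1.425 in, Ī = 0.20171 in⁴.
Centroid: x̄ = ΣA·x / ΣA = 0.61155 in.
Transfer each piece to the vertical centroidal axis using Ī + A·d² with d = x − 0.61155:
  vertical leg: d = -0.28655 in → contributes +0.33554 in⁴
  horizontal leg (remainder): d = 0.81345 in → contributes +0.86837 in⁴
Total I = 1.2039 in⁴.

I_yy ≈ 1.20 in⁴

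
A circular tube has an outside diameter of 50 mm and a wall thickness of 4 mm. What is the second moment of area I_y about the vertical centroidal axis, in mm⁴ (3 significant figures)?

I_y ≈ 1.54 × 10⁵ mm⁴

Decompose the section into non-overlapping parts with the origin at the bottom-left of its bounding rectangle.
Outer circle: ⌀50, A = 1963.5 mm², x = 25 mm, Ī = 306 796 mm⁴.
Bore (subtracted): ⌀42, A = 1385.4 mm², x = 25 mm, Ī = 152 745 mm⁴.
By symmetry the centroid is at mid-width, x̄ = 25 mm.
All pieces are centred on the vertical centroidal axis, so I = ΣĪ (holes subtracted) = 154 051 mm⁴.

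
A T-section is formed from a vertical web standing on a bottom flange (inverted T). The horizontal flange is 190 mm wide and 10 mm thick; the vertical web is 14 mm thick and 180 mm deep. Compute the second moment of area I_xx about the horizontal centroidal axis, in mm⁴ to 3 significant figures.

Treat the section as a set of non-overlapping primitives; coordinates are from the bounding-box lower-left.
Flange: 190 × 10, A = 1 900 mm², y = 5 mm, Ī = 15 833 mm⁴.
Web: 14 × 180, A = 2 520 mm², y = 100 mm, Ī = 6 804 000 mm⁴.
Centroid: ȳ = ΣA·y / ΣA = 59.163 mm.
Transfer each piece to the horizontal centroidal axis using Ī + A·d² with d = y − 59.163:
  flange: d = -54.163 mm → contributes +5 589 710 mm⁴
  web: d = 40.837 mm → contributes +11 006 526 mm⁴
Total I = 16 596 236 mm⁴.

I_xx ≈ 1.66 × 10⁷ mm⁴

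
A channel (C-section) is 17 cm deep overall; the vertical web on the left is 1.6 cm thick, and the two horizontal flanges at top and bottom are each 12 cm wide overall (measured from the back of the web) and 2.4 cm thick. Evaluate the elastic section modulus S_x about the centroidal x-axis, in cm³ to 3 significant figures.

S_x ≈ 393 cm³

Break the section into simple shapes (no overlaps), measuring from the bottom-left corner of the bounding box.
Web: 1.6 × 17, A = 27.2 cm², y = 8.5 cm, Ī = 655.07 cm⁴.
Top flange (beyond web): 10.4 × 2.4, A = 24.96 cm², y = 15.8 cm, Ī = 11.981 cm⁴.
Bottom flange (beyond web): 10.4 × 2.4, A = 24.96 cm², y = 1.2 cm, Ī = 11.981 cm⁴.
By symmetry the centroid is at mid-height, ȳ = 8.5 cm.
Transfer each piece to the centroidal x-axis using Ī + A·d² with d = y − 8.5:
  web: d = 0 cm → contributes +655.07 cm⁴
  top flange (beyond web): d = 7.3 cm → contributes +1342.1 cm⁴
  bottom flange (beyond web): d = -7.3 cm → contributes +1342.1 cm⁴
Total I = 3339.3 cm⁴.
Extreme fibre distance c = 8.5 cm; S = I/c = 392.85 cm³.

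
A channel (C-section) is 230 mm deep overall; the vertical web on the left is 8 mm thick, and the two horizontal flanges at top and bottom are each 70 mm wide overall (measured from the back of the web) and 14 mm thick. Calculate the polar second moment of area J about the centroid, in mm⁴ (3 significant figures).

J ≈ 3.00 × 10⁷ mm⁴

Split into non-overlapping primitives; take the origin at the lower-left of the bounding box.
Web: 8 × 230, A = 1 840 mm², y = 115 mm, Ī = 8 111 333 mm⁴.
Top flange (beyond web): 62 × 14, A = 868 mm², y = 223 mm, Ī = 14 177 mm⁴.
Bottom flange (beyond web): 62 × 14, A = 868 mm², y = 7 mm, Ī = 14 177 mm⁴.
By symmetry the centroid is at mid-height, ȳ = 115 mm.
Transfer each piece to the centroidal x-axis using Ī + A·d² with d = y − 115:
  web: d = 0 mm → contributes +8 111 333 mm⁴
  top flange (beyond web): d = 108 mm → contributes +10 138 529 mm⁴
  bottom flange (beyond web): d = -108 mm → contributes +10 138 529 mm⁴
Total I = 28 388 392 mm⁴.
For the y-axis: x̄ = 20.991 mm.
Repeating about the centroidal y-axis gives I_y = 1 660 136 mm⁴.
Polar second moment: J = I_x + I_y = 30 048 528 mm⁴.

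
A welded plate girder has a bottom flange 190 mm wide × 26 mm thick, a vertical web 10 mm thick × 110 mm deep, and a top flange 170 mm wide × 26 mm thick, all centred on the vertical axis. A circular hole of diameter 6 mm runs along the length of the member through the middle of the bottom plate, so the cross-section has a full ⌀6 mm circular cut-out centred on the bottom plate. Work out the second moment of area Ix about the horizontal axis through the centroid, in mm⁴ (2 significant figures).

Split into non-overlapping primitives; take the origin at the lower-left of the bounding box.
Bottom plate: 190 × 26, A = 4 940 mm², y = 13 mm, Ī = 278 287 mm⁴.
Web plate: 10 × 110, A = 1 100 mm², y = 81 mm, Ī = 1 109 167 mm⁴.
Top plate: 170 × 26, A = 4 420 mm², y = 149 mm, Ī = 248 993 mm⁴.
Hole (subtracted): ⌀6, A = 28.27 mm², y = 13 mm, Ī = 63.62 mm⁴.
Centroid: ȳ = ΣA·y / ΣA = 77.79 mm.
Transfer each piece to the horizontal axis through the centroid using Ī + A·d² with d = y − 77.79:
  bottom plate: d = -64.79 mm → contributes +21 018 118 mm⁴
  web plate: d = 3.205 mm → contributes +1 120 468 mm⁴
  top plate: d = 71.21 mm → contributes +22 659 286 mm⁴
  hole: d = -64.79 mm → contributes −118 769 mm⁴
Total I = 44 679 104 mm⁴.

Ix ≈ 4.5 × 10⁷ mm⁴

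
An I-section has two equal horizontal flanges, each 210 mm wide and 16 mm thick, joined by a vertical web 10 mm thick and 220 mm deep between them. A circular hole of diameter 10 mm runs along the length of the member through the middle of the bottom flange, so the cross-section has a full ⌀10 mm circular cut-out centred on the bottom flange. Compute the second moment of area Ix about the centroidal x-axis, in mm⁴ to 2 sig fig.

Split into non-overlapping primitives; take the origin at the lower-left of the bounding box.
Bottom flange: 210 × 16, A = 3 360 mm², y = 8 mm, Ī = 71 680 mm⁴.
Web: 10 × 220, A = 2 200 mm², y = 126 mm, Ī = 8 873 333 mm⁴.
Top flange: 210 × 16, A = 3 360 mm², y = 244 mm, Ī = 71 680 mm⁴.
Hole (subtracted): ⌀10, A = 78.54 mm², y = 8 mm, Ī = 490.9 mm⁴.
Centroid: ȳ = ΣA·y / ΣA = 127 mm.
Transfer each piece to the centroidal x-axis using Ī + A·d² with d = y − 127:
  bottom flange: d = -119 mm → contributes +47 691 200 mm⁴
  web: d = -1.048 mm → contributes +8 875 751 mm⁴
  top flange: d = 117 mm → contributes +46 028 824 mm⁴
  hole: d = -119 mm → contributes −1 113 595 mm⁴
Total I = 101 482 180 mm⁴.

Ix ≈ 1.0 × 10⁸ mm⁴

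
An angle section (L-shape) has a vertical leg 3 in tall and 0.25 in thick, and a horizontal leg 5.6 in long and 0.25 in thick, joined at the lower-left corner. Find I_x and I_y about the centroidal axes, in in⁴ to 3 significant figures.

Split into non-overlapping primitives; take the origin at the lower-left of the bounding box.
Vertical leg: 0.25 × 3, A = 0.75 in², y = 1.5 in, Ī = 0.5625 in⁴.
Horizontal leg (remainder): 5.35 × 0.25, A = 1.3375 in², y = 0.125 in, Ī = 0.0069661 in⁴.
Centroid: ȳ = ΣA·y / ΣA = 0.61901 in.
Transfer each piece to the centroidal x-axis using Ī + A·d² with d = y − 0.61901:
  vertical leg: d = 0.88099 in → contributes +1.1446 in⁴
  horizontal leg (remainder): d = -0.49401 in → contributes +0.33338 in⁴
Total I = 1.478 in⁴.
For the y-axis: x̄ = 1.919 in.
Repeating about the centroidal y-axis gives I_y = 6.9615 in⁴.

I_x ≈ 1.48 in⁴, I_y ≈ 6.96 in⁴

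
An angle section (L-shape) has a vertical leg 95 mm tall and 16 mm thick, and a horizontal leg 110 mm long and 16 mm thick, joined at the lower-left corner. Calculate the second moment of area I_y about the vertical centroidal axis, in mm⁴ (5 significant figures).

I_y ≈ 3.4267 × 10⁶ mm⁴

Decompose the section into non-overlapping parts with the origin at the bottom-left of its bounding rectangle.
Vertical leg: 16 × 95, A = 1 520 mm², x = 8 mm, Ī = 32426.67 mm⁴.
Horizontal leg (remainder): 94 × 16, A = 1 504 mm², x = 63 mm, Ī = 1 107 445 mm⁴.
Centroid: x̄ = ΣA·x / ΣA = 35.3545 mm.
Transfer each piece to the vertical centroidal axis using Ī + A·d² with d = x − 35.3545:
  vertical leg: d = -27.3545 mm → contributes +1 169 795 mm⁴
  horizontal leg (remainder): d = 27.6455 mm → contributes +2 256 913 mm⁴
Total I = 3 426 708 mm⁴.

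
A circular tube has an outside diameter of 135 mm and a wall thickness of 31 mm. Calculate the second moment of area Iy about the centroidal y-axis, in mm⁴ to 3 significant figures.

Break the section into simple shapes (no overlaps), measuring from the bottom-left corner of the bounding box.
Outer circle: ⌀135, A = 14 314 mm², x = 67.5 mm, Ī = 16 304 406 mm⁴.
Bore (subtracted): ⌀73, A = 4185.4 mm², x = 67.5 mm, Ī = 1 393 995 mm⁴.
By symmetry the centroid is at mid-width, x̄ = 67.5 mm.
All pieces are centred on the centroidal y-axis, so I = ΣĪ (holes subtracted) = 14 910 410 mm⁴.

Iy ≈ 1.49 × 10⁷ mm⁴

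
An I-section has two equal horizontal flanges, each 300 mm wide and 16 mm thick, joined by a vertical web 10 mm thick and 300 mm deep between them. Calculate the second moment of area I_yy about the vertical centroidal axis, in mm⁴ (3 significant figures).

Decompose the section into non-overlapping parts with the origin at the bottom-left of its bounding rectangle.
Bottom flange: 300 × 16, A = 4 800 mm², x = 150 mm, Ī = 36 000 000 mm⁴.
Web: 10 × 300, A = 3 000 mm², x = 150 mm, Ī = 25 000 mm⁴.
Top flange: 300 × 16, A = 4 800 mm², x = 150 mm, Ī = 36 000 000 mm⁴.
By symmetry the centroid is at mid-width, x̄ = 150 mm.
All pieces are centred on the vertical centroidal axis, so I = ΣĪ = 72 025 000 mm⁴.

I_yy ≈ 7.20 × 10⁷ mm⁴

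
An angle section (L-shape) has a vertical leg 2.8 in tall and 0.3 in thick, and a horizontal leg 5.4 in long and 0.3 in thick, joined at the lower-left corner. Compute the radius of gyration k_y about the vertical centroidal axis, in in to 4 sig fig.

k_y ≈ 1.752 in

Break the section into simple shapes (no overlaps), measuring from the bottom-left corner of the bounding box.
Vertical leg: 0.3 × 2.8, A = 0.84 in², x = 0.15 in, Ī = 0.0063 in⁴.
Horizontal leg (remainder): 5.1 × 0.3, A = 1.53 in², x = 2.85 in, Ī = 3.31628 in⁴.
Centroid: x̄ = ΣA·x / ΣA = 1.89304 in.
Transfer each piece to the vertical centroidal axis using Ī + A·d² with d = x − 1.89304:
  vertical leg: d = -1.74304 in → contributes +2.55837 in⁴
  horizontal leg (remainder): d = 0.956962 in → contributes +4.71741 in⁴
Total I = 7.27579 in⁴.
Radius of gyration: k = √(I/A) = √(7.27579 / 2.37) = 1.75213 in.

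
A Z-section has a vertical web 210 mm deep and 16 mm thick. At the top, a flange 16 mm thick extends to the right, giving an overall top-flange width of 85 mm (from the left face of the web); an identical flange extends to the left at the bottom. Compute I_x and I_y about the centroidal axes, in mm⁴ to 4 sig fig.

Decompose the section into non-overlapping parts with the origin at the bottom-left of its bounding rectangle.
Web: 16 × 210, A = 3 360 mm², y = 105 mm, Ī = 12 348 000 mm⁴.
Top flange (beyond web): 69 × 16, A = 1 104 mm², y = 202 mm, Ī = 23 552 mm⁴.
Bottom flange (beyond web): 69 × 16, A = 1 104 mm², y = 8 mm, Ī = 23 552 mm⁴.
Centroid: ȳ = ΣA·y / ΣA = 105 mm.
Transfer each piece to the centroidal x-axis using Ī + A·d² with d = y − 105:
  web: d = 0 mm → contributes +12 348 000 mm⁴
  top flange (beyond web): d = 97 mm → contributes +10 411 088 mm⁴
  bottom flange (beyond web): d = -97 mm → contributes +10 411 088 mm⁴
Total I = 33 170 176 mm⁴.
For the y-axis: x̄ = 77 mm.
Repeating about the centroidal y-axis gives I_y = 4 935 904 mm⁴.

I_x ≈ 3.317 × 10⁷ mm⁴, I_y ≈ 4.936 × 10⁶ mm⁴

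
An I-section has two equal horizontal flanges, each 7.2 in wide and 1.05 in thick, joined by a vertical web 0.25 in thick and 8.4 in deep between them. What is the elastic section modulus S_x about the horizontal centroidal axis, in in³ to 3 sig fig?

S_x ≈ 66.9 in³

Split into non-overlapping primitives; take the origin at the lower-left of the bounding box.
Bottom flange: 7.2 × 1.05, A = 7.56 in², y = 0.525 in, Ī = 0.69458 in⁴.
Web: 0.25 × 8.4, A = 2.1 in², y = 5.25 in, Ī = 12.348 in⁴.
Top flange: 7.2 × 1.05, A = 7.56 in², y = 9.975 in, Ī = 0.69458 in⁴.
By symmetry the centroid is at mid-height, ȳ = 5.25 in.
Transfer each piece to the horizontal centroidal axis using Ī + A·d² with d = y − 5.25:
  bottom flange: d = -4.725 in → contributes +169.48 in⁴
  web: d = 0 in → contributes +12.348 in⁴
  top flange: d = 4.725 in → contributes +169.48 in⁴
Total I = 351.3 in⁴.
Extreme fibre distance c = 5.25 in; S = I/c = 66.914 in³.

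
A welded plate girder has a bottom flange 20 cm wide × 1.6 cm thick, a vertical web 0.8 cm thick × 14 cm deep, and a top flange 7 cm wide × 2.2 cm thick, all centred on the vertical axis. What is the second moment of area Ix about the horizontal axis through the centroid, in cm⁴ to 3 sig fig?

Split into non-overlapping primitives; take the origin at the lower-left of the bounding box.
Bottom plate: 20 × 1.6, A = 32 cm², y = 0.8 cm, Ī = 6.8267 cm⁴.
Web plate: 0.8 × 14, A = 11.2 cm², y = 8.6 cm, Ī = 182.93 cm⁴.
Top plate: 7 × 2.2, A = 15.4 cm², y = 16.7 cm, Ī = 6.2113 cm⁴.
Centroid: ȳ = ΣA·y / ΣA = 6.4693 cm.
Transfer each piece to the horizontal axis through the centroid using Ī + A·d² with d = y − 6.4693:
  bottom plate: d = -5.6693 cm → contributes +1035.3 cm⁴
  web plate: d = 2.1307 cm → contributes +233.78 cm⁴
  top plate: d = 10.231 cm → contributes +1618.1 cm⁴
Total I = 2887.2 cm⁴.

Ix ≈ 2890 cm⁴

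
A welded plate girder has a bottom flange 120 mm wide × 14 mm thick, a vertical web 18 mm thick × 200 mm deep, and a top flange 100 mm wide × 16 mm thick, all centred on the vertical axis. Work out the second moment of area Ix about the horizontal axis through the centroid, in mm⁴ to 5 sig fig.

Decompose the section into non-overlapping parts with the origin at the bottom-left of its bounding rectangle.
Bottom plate: 120 × 14, A = 1 680 mm², y = 7 mm, Ī = 27 440 mm⁴.
Web plate: 18 × 200, A = 3 600 mm², y = 114 mm, Ī = 12 000 000 mm⁴.
Top plate: 100 × 16, A = 1 600 mm², y = 222 mm, Ī = 34133.33 mm⁴.
Centroid: ȳ = ΣA·y / ΣA = 112.9884 mm.
Transfer each piece to the horizontal axis through the centroid using Ī + A·d² with d = y − 112.9884:
  bottom plate: d = -105.9884 mm → contributes +18 899 779 mm⁴
  web plate: d = 1.011628 mm → contributes +12 003 684 mm⁴
  top plate: d = 109.0116 mm → contributes +19 047 789 mm⁴
Total I = 49 951 252 mm⁴.

Ix ≈ 4.9951 × 10⁷ mm⁴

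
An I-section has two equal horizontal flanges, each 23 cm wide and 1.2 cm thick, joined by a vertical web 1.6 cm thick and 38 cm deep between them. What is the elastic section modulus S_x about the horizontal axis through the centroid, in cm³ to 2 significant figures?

S_x ≈ 1400 cm³

Decompose the section into non-overlapping parts with the origin at the bottom-left of its bounding rectangle.
Bottom flange: 23 × 1.2, A = 27.6 cm², y = 0.6 cm, Ī = 3.312 cm⁴.
Web: 1.6 × 38, A = 60.8 cm², y = 20.2 cm, Ī = 7 316 cm⁴.
Top flange: 23 × 1.2, A = 27.6 cm², y = 39.8 cm, Ī = 3.312 cm⁴.
By symmetry the centroid is at mid-height, ȳ = 20.2 cm.
Transfer each piece to the horizontal axis through the centroid using Ī + A·d² with d = y − 20.2:
  bottom flange: d = -19.6 cm → contributes +10 606 cm⁴
  web: d = 0 cm → contributes +7 316 cm⁴
  top flange: d = 19.6 cm → contributes +10 606 cm⁴
Total I = 28 529 cm⁴.
Extreme fibre distance c = 20.2 cm; S = I/c = 1 412 cm³.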